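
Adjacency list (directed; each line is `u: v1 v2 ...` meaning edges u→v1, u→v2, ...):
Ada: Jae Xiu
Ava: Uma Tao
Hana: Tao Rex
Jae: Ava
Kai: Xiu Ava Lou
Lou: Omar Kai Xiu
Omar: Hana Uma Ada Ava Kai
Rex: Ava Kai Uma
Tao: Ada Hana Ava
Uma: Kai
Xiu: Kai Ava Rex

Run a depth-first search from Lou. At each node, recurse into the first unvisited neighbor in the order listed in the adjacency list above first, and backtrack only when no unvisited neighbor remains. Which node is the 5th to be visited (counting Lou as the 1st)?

Visit Lou
Lou → Omar
Omar → Hana
Hana → Tao
Tao → Ada
Ada → Jae
Jae → Ava
Ava → Uma
Uma → Kai
Kai → Xiu
Xiu → Rex

Visit order: Lou, Omar, Hana, Tao, Ada, Jae, Ava, Uma, Kai, Xiu, Rex

Ada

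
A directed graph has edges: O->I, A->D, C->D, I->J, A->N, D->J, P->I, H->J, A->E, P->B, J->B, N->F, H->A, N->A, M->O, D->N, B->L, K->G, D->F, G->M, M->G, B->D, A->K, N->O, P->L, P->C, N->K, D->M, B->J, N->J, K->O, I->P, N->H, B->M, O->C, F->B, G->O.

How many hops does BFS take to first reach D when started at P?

2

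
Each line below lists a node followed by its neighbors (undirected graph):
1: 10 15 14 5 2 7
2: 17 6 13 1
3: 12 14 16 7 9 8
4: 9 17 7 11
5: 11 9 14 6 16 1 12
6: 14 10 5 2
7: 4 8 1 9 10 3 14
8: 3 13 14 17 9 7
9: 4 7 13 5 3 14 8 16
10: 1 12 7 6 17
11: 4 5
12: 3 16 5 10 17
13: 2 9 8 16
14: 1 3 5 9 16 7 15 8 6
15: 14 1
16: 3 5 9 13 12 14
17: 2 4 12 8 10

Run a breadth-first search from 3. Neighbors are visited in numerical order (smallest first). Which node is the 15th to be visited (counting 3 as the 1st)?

Visit 3; enqueue 7, 8, 9, 12, 14, 16 → queue [7, 8, 9, 12, 14, 16]
Visit 7; enqueue 1, 4, 10 → queue [8, 9, 12, 14, 16, 1, 4, 10]
Visit 8; enqueue 13, 17 → queue [9, 12, 14, 16, 1, 4, 10, 13, 17]
Visit 9; enqueue 5 → queue [12, 14, 16, 1, 4, 10, 13, 17, 5]
Visit 12 → queue [14, 16, 1, 4, 10, 13, 17, 5]
Visit 14; enqueue 6, 15 → queue [16, 1, 4, 10, 13, 17, 5, 6, 15]
Visit 16 → queue [1, 4, 10, 13, 17, 5, 6, 15]
Visit 1; enqueue 2 → queue [4, 10, 13, 17, 5, 6, 15, 2]
Visit 4; enqueue 11 → queue [10, 13, 17, 5, 6, 15, 2, 11]
Visit 10 → queue [13, 17, 5, 6, 15, 2, 11]
Visit 13 → queue [17, 5, 6, 15, 2, 11]
Visit 17 → queue [5, 6, 15, 2, 11]
Visit 5 → queue [6, 15, 2, 11]
Visit 6 → queue [15, 2, 11]
Visit 15 → queue [2, 11]
Visit 2 → queue [11]
Visit 11 → queue []

Visit order: 3, 7, 8, 9, 12, 14, 16, 1, 4, 10, 13, 17, 5, 6, 15, 2, 11

15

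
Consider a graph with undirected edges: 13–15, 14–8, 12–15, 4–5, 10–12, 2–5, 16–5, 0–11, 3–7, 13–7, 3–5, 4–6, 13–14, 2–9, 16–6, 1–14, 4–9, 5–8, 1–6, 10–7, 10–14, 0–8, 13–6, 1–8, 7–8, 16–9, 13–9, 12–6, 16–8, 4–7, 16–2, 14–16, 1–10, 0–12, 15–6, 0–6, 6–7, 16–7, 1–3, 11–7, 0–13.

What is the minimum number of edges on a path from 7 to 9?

Level 0: 7
Level 1: 3, 4, 6, 8, 10, 11, 13, 16
Level 2: 0, 1, 2, 5, 9, 12, 14, 15
9 first appears at level 2.

2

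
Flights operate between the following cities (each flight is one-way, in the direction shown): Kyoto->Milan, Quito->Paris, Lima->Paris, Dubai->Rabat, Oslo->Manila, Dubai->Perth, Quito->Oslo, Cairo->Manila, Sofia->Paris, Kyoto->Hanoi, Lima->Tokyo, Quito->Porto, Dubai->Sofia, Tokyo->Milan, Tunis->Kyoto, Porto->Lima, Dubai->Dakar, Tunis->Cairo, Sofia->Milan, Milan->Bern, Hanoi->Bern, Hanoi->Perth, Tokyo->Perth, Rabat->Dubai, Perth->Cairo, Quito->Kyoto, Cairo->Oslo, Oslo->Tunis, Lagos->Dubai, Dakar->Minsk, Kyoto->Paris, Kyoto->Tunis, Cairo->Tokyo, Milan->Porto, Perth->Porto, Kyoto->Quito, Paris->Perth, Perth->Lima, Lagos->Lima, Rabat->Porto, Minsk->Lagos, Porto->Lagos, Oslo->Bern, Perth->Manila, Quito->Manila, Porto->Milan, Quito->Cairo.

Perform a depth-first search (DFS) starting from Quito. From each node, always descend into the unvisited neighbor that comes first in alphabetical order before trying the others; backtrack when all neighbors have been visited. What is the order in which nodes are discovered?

Quito Cairo Manila Oslo Bern Tunis Kyoto Hanoi Perth Lima Paris Tokyo Milan Porto Lagos Dubai Dakar Minsk Rabat Sofia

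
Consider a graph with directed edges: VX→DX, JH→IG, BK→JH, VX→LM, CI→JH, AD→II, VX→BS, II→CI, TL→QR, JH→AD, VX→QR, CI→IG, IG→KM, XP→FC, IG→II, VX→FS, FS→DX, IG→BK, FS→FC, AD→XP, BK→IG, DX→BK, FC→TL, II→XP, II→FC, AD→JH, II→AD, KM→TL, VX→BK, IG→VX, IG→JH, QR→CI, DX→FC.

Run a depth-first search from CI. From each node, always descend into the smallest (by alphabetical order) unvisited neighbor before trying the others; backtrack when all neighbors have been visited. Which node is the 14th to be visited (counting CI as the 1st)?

Visit CI
CI → IG
IG → BK
BK → JH
JH → AD
AD → II
II → FC
FC → TL
TL → QR
II → XP
IG → KM
IG → VX
VX → BS
VX → DX
VX → FS
VX → LM

Visit order: CI, IG, BK, JH, AD, II, FC, TL, QR, XP, KM, VX, BS, DX, FS, LM

DX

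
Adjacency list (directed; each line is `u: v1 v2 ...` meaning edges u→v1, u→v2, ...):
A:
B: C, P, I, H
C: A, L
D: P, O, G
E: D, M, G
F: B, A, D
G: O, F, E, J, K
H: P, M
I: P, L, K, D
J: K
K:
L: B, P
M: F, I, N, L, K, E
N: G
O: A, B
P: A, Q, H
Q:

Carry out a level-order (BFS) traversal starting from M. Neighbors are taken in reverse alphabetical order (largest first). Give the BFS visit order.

Visit M; enqueue N, L, K, I, F, E → queue [N, L, K, I, F, E]
Visit N; enqueue G → queue [L, K, I, F, E, G]
Visit L; enqueue P, B → queue [K, I, F, E, G, P, B]
Visit K → queue [I, F, E, G, P, B]
Visit I; enqueue D → queue [F, E, G, P, B, D]
Visit F; enqueue A → queue [E, G, P, B, D, A]
Visit E → queue [G, P, B, D, A]
Visit G; enqueue O, J → queue [P, B, D, A, O, J]
Visit P; enqueue Q, H → queue [B, D, A, O, J, Q, H]
Visit B; enqueue C → queue [D, A, O, J, Q, H, C]
Visit D → queue [A, O, J, Q, H, C]
Visit A → queue [O, J, Q, H, C]
Visit O → queue [J, Q, H, C]
Visit J → queue [Q, H, C]
Visit Q → queue [H, C]
Visit H → queue [C]
Visit C → queue []

M → N → L → K → I → F → E → G → P → B → D → A → O → J → Q → H → C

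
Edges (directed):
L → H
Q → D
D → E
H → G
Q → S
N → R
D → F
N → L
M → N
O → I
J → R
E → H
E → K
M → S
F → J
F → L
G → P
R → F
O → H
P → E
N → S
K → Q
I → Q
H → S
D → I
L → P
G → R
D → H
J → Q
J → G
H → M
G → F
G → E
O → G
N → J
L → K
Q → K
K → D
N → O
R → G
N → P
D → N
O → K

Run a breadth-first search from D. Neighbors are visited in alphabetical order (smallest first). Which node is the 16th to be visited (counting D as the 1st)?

Visit D; enqueue E, F, H, I, N → queue [E, F, H, I, N]
Visit E; enqueue K → queue [F, H, I, N, K]
Visit F; enqueue J, L → queue [H, I, N, K, J, L]
Visit H; enqueue G, M, S → queue [I, N, K, J, L, G, M, S]
Visit I; enqueue Q → queue [N, K, J, L, G, M, S, Q]
Visit N; enqueue O, P, R → queue [K, J, L, G, M, S, Q, O, P, R]
Visit K → queue [J, L, G, M, S, Q, O, P, R]
Visit J → queue [L, G, M, S, Q, O, P, R]
Visit L → queue [G, M, S, Q, O, P, R]
Visit G → queue [M, S, Q, O, P, R]
Visit M → queue [S, Q, O, P, R]
Visit S → queue [Q, O, P, R]
Visit Q → queue [O, P, R]
Visit O → queue [P, R]
Visit P → queue [R]
Visit R → queue []

Visit order: D, E, F, H, I, N, K, J, L, G, M, S, Q, O, P, R

R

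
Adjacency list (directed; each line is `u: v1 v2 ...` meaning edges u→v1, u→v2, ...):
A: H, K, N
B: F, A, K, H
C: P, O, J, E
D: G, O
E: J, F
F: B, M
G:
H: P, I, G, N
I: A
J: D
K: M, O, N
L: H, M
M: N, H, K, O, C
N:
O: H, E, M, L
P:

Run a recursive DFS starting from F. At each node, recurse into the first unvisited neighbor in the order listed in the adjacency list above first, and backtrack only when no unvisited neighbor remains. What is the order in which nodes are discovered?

Visit F
F → B
B → A
A → H
H → P
H → I
H → G
H → N
A → K
K → M
M → O
O → E
E → J
J → D
O → L
M → C

F -> B -> A -> H -> P -> I -> G -> N -> K -> M -> O -> E -> J -> D -> L -> C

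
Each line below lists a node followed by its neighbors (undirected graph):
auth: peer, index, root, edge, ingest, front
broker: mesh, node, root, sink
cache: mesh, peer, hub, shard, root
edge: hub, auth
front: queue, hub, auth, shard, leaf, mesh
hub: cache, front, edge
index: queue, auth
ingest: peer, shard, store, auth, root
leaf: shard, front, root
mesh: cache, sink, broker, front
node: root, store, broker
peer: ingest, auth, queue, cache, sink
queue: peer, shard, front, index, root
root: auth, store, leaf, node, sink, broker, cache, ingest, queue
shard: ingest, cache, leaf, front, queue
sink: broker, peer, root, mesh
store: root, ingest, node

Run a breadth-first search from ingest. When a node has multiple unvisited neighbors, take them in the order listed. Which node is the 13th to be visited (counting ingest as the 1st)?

index

Visit ingest; enqueue peer, shard, store, auth, root → queue [peer, shard, store, auth, root]
Visit peer; enqueue queue, cache, sink → queue [shard, store, auth, root, queue, cache, sink]
Visit shard; enqueue leaf, front → queue [store, auth, root, queue, cache, sink, leaf, front]
Visit store; enqueue node → queue [auth, root, queue, cache, sink, leaf, front, node]
Visit auth; enqueue index, edge → queue [root, queue, cache, sink, leaf, front, node, index, edge]
Visit root; enqueue broker → queue [queue, cache, sink, leaf, front, node, index, edge, broker]
Visit queue → queue [cache, sink, leaf, front, node, index, edge, broker]
Visit cache; enqueue mesh, hub → queue [sink, leaf, front, node, index, edge, broker, mesh, hub]
Visit sink → queue [leaf, front, node, index, edge, broker, mesh, hub]
Visit leaf → queue [front, node, index, edge, broker, mesh, hub]
Visit front → queue [node, index, edge, broker, mesh, hub]
Visit node → queue [index, edge, broker, mesh, hub]
Visit index → queue [edge, broker, mesh, hub]
Visit edge → queue [broker, mesh, hub]
Visit broker → queue [mesh, hub]
Visit mesh → queue [hub]
Visit hub → queue []

Visit order: ingest, peer, shard, store, auth, root, queue, cache, sink, leaf, front, node, index, edge, broker, mesh, hub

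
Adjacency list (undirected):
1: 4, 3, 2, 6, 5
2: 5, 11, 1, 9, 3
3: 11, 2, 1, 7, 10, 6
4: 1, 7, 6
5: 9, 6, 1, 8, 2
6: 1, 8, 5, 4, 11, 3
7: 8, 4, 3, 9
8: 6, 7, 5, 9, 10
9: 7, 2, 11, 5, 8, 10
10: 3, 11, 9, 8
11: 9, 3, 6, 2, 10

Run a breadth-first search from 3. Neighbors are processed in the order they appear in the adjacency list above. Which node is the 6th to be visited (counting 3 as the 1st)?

10

Visit 3; enqueue 11, 2, 1, 7, 10, 6 → queue [11, 2, 1, 7, 10, 6]
Visit 11; enqueue 9 → queue [2, 1, 7, 10, 6, 9]
Visit 2; enqueue 5 → queue [1, 7, 10, 6, 9, 5]
Visit 1; enqueue 4 → queue [7, 10, 6, 9, 5, 4]
Visit 7; enqueue 8 → queue [10, 6, 9, 5, 4, 8]
Visit 10 → queue [6, 9, 5, 4, 8]
Visit 6 → queue [9, 5, 4, 8]
Visit 9 → queue [5, 4, 8]
Visit 5 → queue [4, 8]
Visit 4 → queue [8]
Visit 8 → queue []

Visit order: 3, 11, 2, 1, 7, 10, 6, 9, 5, 4, 8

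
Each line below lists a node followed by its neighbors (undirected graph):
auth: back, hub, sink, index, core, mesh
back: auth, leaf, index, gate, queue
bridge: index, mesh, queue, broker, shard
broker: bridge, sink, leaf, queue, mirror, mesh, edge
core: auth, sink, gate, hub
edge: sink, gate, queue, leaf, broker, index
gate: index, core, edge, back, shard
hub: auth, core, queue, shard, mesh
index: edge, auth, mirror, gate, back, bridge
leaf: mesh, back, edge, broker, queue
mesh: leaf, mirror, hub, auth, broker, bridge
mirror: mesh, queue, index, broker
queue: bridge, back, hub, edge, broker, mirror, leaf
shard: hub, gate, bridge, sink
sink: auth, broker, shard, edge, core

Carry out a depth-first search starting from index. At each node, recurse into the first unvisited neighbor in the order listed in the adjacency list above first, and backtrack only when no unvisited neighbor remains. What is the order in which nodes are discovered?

index edge sink auth back leaf mesh mirror queue bridge broker shard hub core gate

Visit index
index → edge
edge → sink
sink → auth
auth → back
back → leaf
leaf → mesh
mesh → mirror
mirror → queue
queue → bridge
bridge → broker
bridge → shard
shard → hub
hub → core
core → gate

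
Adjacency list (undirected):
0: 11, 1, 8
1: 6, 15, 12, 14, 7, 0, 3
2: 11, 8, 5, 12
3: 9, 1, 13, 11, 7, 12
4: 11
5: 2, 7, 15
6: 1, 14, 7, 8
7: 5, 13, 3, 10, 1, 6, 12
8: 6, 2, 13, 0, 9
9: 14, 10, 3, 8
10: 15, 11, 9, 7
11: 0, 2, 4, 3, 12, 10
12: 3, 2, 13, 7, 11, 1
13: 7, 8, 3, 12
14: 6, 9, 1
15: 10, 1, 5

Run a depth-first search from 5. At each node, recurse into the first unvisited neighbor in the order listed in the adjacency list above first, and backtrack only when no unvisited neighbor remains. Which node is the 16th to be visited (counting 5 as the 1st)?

4

Visit 5
5 → 2
2 → 11
11 → 0
0 → 1
1 → 6
6 → 14
14 → 9
9 → 10
10 → 15
10 → 7
7 → 13
13 → 8
13 → 3
3 → 12
11 → 4

Visit order: 5, 2, 11, 0, 1, 6, 14, 9, 10, 15, 7, 13, 8, 3, 12, 4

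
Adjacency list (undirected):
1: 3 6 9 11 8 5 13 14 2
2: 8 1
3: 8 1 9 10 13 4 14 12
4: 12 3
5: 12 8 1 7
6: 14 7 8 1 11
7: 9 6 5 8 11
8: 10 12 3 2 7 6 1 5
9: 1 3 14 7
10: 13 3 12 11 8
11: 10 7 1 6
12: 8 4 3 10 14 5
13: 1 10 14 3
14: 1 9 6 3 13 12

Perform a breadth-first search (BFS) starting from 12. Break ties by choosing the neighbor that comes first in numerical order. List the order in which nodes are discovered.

Visit 12; enqueue 3, 4, 5, 8, 10, 14 → queue [3, 4, 5, 8, 10, 14]
Visit 3; enqueue 1, 9, 13 → queue [4, 5, 8, 10, 14, 1, 9, 13]
Visit 4 → queue [5, 8, 10, 14, 1, 9, 13]
Visit 5; enqueue 7 → queue [8, 10, 14, 1, 9, 13, 7]
Visit 8; enqueue 2, 6 → queue [10, 14, 1, 9, 13, 7, 2, 6]
Visit 10; enqueue 11 → queue [14, 1, 9, 13, 7, 2, 6, 11]
Visit 14 → queue [1, 9, 13, 7, 2, 6, 11]
Visit 1 → queue [9, 13, 7, 2, 6, 11]
Visit 9 → queue [13, 7, 2, 6, 11]
Visit 13 → queue [7, 2, 6, 11]
Visit 7 → queue [2, 6, 11]
Visit 2 → queue [6, 11]
Visit 6 → queue [11]
Visit 11 → queue []

12 3 4 5 8 10 14 1 9 13 7 2 6 11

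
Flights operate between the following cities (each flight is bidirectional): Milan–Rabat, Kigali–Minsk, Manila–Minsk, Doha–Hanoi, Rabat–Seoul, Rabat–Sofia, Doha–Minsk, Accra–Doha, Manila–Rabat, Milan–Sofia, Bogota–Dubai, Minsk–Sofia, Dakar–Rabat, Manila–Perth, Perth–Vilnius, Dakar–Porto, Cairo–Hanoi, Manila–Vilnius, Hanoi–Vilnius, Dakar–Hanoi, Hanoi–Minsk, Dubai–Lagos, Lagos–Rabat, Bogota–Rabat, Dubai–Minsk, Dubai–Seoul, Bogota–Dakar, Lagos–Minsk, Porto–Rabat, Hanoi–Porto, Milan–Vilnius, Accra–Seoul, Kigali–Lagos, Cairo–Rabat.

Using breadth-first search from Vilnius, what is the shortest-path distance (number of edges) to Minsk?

2

Level 0: Vilnius
Level 1: Hanoi, Manila, Milan, Perth
Level 2: Cairo, Dakar, Doha, Minsk, Porto, Rabat, Sofia
Level 3: Accra, Bogota, Dubai, Kigali, Lagos, Seoul
Minsk first appears at level 2.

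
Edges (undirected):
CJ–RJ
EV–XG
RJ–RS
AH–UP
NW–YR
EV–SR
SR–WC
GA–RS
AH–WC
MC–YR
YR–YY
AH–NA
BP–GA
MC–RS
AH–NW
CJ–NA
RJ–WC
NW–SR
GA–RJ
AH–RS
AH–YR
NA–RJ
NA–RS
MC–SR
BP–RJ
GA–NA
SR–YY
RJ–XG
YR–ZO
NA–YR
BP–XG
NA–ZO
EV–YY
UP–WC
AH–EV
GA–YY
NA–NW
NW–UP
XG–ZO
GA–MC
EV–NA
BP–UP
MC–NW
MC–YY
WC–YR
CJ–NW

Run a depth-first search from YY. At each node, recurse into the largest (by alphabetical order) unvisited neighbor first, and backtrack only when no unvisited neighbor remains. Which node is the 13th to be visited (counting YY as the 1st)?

GA

Visit YY
YY → YR
YR → ZO
ZO → XG
XG → RJ
RJ → WC
WC → UP
UP → NW
NW → SR
SR → MC
MC → RS
RS → NA
NA → GA
GA → BP
NA → EV
EV → AH
NA → CJ

Visit order: YY, YR, ZO, XG, RJ, WC, UP, NW, SR, MC, RS, NA, GA, BP, EV, AH, CJ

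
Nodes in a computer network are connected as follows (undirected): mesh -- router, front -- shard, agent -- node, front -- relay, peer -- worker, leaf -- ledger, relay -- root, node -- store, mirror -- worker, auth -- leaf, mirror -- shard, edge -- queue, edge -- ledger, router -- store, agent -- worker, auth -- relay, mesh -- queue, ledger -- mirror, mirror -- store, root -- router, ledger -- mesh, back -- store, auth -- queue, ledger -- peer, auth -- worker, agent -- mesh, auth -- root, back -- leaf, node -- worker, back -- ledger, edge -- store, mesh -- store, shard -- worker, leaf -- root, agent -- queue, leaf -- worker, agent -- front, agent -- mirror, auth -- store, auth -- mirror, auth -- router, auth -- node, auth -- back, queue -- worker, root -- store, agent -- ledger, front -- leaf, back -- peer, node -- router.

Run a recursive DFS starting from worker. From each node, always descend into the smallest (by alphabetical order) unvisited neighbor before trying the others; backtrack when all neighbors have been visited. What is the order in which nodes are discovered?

worker agent front leaf auth back ledger edge queue mesh router node store mirror shard root relay peer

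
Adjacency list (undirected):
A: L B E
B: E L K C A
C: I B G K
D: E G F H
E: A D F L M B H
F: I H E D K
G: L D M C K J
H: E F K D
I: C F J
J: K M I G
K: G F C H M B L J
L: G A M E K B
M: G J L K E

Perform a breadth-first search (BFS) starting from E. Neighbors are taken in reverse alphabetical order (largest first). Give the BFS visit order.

E -> M -> L -> H -> F -> D -> B -> A -> K -> J -> G -> I -> C

Visit E; enqueue M, L, H, F, D, B, A → queue [M, L, H, F, D, B, A]
Visit M; enqueue K, J, G → queue [L, H, F, D, B, A, K, J, G]
Visit L → queue [H, F, D, B, A, K, J, G]
Visit H → queue [F, D, B, A, K, J, G]
Visit F; enqueue I → queue [D, B, A, K, J, G, I]
Visit D → queue [B, A, K, J, G, I]
Visit B; enqueue C → queue [A, K, J, G, I, C]
Visit A → queue [K, J, G, I, C]
Visit K → queue [J, G, I, C]
Visit J → queue [G, I, C]
Visit G → queue [I, C]
Visit I → queue [C]
Visit C → queue []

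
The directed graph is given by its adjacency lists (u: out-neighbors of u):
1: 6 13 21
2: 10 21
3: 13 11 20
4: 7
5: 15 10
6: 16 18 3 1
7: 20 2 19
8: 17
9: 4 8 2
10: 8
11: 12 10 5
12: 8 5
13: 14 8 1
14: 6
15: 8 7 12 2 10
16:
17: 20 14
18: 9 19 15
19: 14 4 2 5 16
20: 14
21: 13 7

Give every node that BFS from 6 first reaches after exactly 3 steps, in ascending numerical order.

2, 4, 5, 7, 8, 10, 12, 14

Level 0: 6
Level 1: 1, 3, 16, 18
Level 2: 9, 11, 13, 15, 19, 20, 21
Level 3: 2, 4, 5, 7, 8, 10, 12, 14
Level 4: 17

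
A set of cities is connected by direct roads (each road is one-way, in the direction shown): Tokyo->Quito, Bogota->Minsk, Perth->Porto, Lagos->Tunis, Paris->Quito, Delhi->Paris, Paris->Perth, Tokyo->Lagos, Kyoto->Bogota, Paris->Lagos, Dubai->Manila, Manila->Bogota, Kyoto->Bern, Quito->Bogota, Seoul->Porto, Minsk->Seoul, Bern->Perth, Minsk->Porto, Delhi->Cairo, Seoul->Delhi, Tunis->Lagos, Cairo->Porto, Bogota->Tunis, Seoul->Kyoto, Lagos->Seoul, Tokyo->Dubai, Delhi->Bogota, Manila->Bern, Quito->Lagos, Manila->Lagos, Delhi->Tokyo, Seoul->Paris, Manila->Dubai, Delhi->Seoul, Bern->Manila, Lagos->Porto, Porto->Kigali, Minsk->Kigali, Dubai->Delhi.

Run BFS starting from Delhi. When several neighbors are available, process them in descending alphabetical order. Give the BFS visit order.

Visit Delhi; enqueue Tokyo, Seoul, Paris, Cairo, Bogota → queue [Tokyo, Seoul, Paris, Cairo, Bogota]
Visit Tokyo; enqueue Quito, Lagos, Dubai → queue [Seoul, Paris, Cairo, Bogota, Quito, Lagos, Dubai]
Visit Seoul; enqueue Porto, Kyoto → queue [Paris, Cairo, Bogota, Quito, Lagos, Dubai, Porto, Kyoto]
Visit Paris; enqueue Perth → queue [Cairo, Bogota, Quito, Lagos, Dubai, Porto, Kyoto, Perth]
Visit Cairo → queue [Bogota, Quito, Lagos, Dubai, Porto, Kyoto, Perth]
Visit Bogota; enqueue Tunis, Minsk → queue [Quito, Lagos, Dubai, Porto, Kyoto, Perth, Tunis, Minsk]
Visit Quito → queue [Lagos, Dubai, Porto, Kyoto, Perth, Tunis, Minsk]
Visit Lagos → queue [Dubai, Porto, Kyoto, Perth, Tunis, Minsk]
Visit Dubai; enqueue Manila → queue [Porto, Kyoto, Perth, Tunis, Minsk, Manila]
Visit Porto; enqueue Kigali → queue [Kyoto, Perth, Tunis, Minsk, Manila, Kigali]
Visit Kyoto; enqueue Bern → queue [Perth, Tunis, Minsk, Manila, Kigali, Bern]
Visit Perth → queue [Tunis, Minsk, Manila, Kigali, Bern]
Visit Tunis → queue [Minsk, Manila, Kigali, Bern]
Visit Minsk → queue [Manila, Kigali, Bern]
Visit Manila → queue [Kigali, Bern]
Visit Kigali → queue [Bern]
Visit Bern → queue []

Delhi, Tokyo, Seoul, Paris, Cairo, Bogota, Quito, Lagos, Dubai, Porto, Kyoto, Perth, Tunis, Minsk, Manila, Kigali, Bern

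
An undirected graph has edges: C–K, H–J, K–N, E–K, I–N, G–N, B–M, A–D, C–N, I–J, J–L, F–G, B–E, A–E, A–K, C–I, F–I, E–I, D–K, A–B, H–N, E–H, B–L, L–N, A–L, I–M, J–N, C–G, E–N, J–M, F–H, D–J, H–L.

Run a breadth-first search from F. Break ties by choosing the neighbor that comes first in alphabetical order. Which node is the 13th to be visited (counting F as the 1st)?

B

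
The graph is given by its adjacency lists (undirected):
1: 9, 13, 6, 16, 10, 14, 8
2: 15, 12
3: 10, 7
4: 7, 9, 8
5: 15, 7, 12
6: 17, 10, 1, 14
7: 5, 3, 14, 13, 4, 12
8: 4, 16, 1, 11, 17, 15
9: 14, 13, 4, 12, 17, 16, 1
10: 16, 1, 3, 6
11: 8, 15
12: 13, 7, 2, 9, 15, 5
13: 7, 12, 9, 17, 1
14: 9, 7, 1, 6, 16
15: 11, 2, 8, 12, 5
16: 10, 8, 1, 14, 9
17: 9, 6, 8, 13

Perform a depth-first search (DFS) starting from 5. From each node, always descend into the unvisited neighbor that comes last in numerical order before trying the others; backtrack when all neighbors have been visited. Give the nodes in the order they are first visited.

5 -> 15 -> 12 -> 13 -> 17 -> 9 -> 16 -> 14 -> 7 -> 4 -> 8 -> 11 -> 1 -> 10 -> 6 -> 3 -> 2

Visit 5
5 → 15
15 → 12
12 → 13
13 → 17
17 → 9
9 → 16
16 → 14
14 → 7
7 → 4
4 → 8
8 → 11
8 → 1
1 → 10
10 → 6
10 → 3
12 → 2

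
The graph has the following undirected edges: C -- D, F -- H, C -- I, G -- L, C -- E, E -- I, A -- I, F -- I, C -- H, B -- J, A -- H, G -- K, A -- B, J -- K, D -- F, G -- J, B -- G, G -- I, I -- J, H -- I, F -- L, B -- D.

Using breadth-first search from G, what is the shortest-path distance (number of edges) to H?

2

Level 0: G
Level 1: B, I, J, K, L
Level 2: A, C, D, E, F, H
H first appears at level 2.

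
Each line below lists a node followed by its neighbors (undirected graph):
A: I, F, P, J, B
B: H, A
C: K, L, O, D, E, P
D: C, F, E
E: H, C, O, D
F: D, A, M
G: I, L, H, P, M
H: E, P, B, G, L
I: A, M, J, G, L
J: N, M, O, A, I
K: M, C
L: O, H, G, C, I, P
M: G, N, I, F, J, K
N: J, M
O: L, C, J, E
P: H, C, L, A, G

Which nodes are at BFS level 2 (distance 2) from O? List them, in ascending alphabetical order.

A, D, G, H, I, K, M, N, P

Level 0: O
Level 1: C, E, J, L
Level 2: A, D, G, H, I, K, M, N, P
Level 3: B, F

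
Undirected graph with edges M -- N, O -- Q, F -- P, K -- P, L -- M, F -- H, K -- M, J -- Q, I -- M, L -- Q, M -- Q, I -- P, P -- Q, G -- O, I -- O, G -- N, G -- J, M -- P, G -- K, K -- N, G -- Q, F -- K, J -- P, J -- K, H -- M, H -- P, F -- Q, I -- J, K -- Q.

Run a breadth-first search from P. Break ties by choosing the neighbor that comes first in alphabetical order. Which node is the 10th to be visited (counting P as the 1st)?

G

Visit P; enqueue F, H, I, J, K, M, Q → queue [F, H, I, J, K, M, Q]
Visit F → queue [H, I, J, K, M, Q]
Visit H → queue [I, J, K, M, Q]
Visit I; enqueue O → queue [J, K, M, Q, O]
Visit J; enqueue G → queue [K, M, Q, O, G]
Visit K; enqueue N → queue [M, Q, O, G, N]
Visit M; enqueue L → queue [Q, O, G, N, L]
Visit Q → queue [O, G, N, L]
Visit O → queue [G, N, L]
Visit G → queue [N, L]
Visit N → queue [L]
Visit L → queue []

Visit order: P, F, H, I, J, K, M, Q, O, G, N, L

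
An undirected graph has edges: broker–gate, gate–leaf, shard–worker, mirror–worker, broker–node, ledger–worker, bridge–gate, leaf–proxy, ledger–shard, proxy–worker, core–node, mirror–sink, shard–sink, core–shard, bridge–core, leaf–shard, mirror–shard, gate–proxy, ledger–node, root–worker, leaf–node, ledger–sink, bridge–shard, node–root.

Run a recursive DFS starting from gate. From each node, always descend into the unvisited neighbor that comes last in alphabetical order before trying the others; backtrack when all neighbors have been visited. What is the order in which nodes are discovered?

Visit gate
gate → proxy
proxy → worker
worker → shard
shard → sink
sink → mirror
sink → ledger
ledger → node
node → root
node → leaf
node → core
core → bridge
node → broker

gate -> proxy -> worker -> shard -> sink -> mirror -> ledger -> node -> root -> leaf -> core -> bridge -> broker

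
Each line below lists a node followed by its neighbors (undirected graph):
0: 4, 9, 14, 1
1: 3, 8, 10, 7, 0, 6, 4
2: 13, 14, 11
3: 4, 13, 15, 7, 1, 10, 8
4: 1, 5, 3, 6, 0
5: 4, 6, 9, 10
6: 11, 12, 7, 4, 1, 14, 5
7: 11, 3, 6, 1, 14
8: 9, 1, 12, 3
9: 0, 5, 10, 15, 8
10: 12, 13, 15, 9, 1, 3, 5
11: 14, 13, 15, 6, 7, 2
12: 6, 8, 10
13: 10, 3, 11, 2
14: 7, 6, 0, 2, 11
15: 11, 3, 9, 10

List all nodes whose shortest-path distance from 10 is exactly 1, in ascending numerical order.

Level 0: 10
Level 1: 1, 3, 5, 9, 12, 13, 15
Level 2: 0, 2, 4, 6, 7, 8, 11
Level 3: 14

1, 3, 5, 9, 12, 13, 15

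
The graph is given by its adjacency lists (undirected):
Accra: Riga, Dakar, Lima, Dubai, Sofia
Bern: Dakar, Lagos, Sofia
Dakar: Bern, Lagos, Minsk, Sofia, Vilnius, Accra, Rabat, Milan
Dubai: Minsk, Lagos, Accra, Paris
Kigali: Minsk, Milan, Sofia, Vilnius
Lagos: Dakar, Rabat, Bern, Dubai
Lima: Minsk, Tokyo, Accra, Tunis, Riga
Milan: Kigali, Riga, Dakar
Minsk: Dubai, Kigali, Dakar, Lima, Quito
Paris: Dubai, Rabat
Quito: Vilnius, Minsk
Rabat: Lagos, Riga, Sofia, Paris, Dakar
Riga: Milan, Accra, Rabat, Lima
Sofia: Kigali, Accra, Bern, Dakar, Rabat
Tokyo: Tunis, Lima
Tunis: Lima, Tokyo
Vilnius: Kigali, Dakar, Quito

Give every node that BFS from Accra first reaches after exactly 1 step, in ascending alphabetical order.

Dakar, Dubai, Lima, Riga, Sofia

Level 0: Accra
Level 1: Dakar, Dubai, Lima, Riga, Sofia
Level 2: Bern, Kigali, Lagos, Milan, Minsk, Paris, Rabat, Tokyo, Tunis, Vilnius
Level 3: Quito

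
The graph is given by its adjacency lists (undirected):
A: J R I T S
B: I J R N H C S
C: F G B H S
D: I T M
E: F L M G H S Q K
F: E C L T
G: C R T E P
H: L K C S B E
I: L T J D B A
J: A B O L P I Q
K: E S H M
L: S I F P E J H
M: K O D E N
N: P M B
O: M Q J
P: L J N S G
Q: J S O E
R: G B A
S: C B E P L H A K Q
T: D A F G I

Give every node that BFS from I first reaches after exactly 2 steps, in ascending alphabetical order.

C, E, F, G, H, M, N, O, P, Q, R, S

Level 0: I
Level 1: A, B, D, J, L, T
Level 2: C, E, F, G, H, M, N, O, P, Q, R, S
Level 3: K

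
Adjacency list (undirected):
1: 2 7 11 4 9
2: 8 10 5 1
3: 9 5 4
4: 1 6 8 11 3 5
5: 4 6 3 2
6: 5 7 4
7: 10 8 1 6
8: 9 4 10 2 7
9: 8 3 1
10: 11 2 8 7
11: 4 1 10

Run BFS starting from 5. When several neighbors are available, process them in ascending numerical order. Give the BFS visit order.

Visit 5; enqueue 2, 3, 4, 6 → queue [2, 3, 4, 6]
Visit 2; enqueue 1, 8, 10 → queue [3, 4, 6, 1, 8, 10]
Visit 3; enqueue 9 → queue [4, 6, 1, 8, 10, 9]
Visit 4; enqueue 11 → queue [6, 1, 8, 10, 9, 11]
Visit 6; enqueue 7 → queue [1, 8, 10, 9, 11, 7]
Visit 1 → queue [8, 10, 9, 11, 7]
Visit 8 → queue [10, 9, 11, 7]
Visit 10 → queue [9, 11, 7]
Visit 9 → queue [11, 7]
Visit 11 → queue [7]
Visit 7 → queue []

5 2 3 4 6 1 8 10 9 11 7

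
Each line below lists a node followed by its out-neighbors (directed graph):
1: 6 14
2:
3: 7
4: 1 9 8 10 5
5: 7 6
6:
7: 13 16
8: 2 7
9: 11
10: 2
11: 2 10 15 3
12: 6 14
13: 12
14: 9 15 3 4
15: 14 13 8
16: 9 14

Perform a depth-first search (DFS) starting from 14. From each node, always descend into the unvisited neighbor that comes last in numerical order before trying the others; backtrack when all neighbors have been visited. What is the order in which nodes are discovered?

Visit 14
14 → 15
15 → 13
13 → 12
12 → 6
15 → 8
8 → 7
7 → 16
16 → 9
9 → 11
11 → 10
10 → 2
11 → 3
14 → 4
4 → 5
4 → 1

14 15 13 12 6 8 7 16 9 11 10 2 3 4 5 1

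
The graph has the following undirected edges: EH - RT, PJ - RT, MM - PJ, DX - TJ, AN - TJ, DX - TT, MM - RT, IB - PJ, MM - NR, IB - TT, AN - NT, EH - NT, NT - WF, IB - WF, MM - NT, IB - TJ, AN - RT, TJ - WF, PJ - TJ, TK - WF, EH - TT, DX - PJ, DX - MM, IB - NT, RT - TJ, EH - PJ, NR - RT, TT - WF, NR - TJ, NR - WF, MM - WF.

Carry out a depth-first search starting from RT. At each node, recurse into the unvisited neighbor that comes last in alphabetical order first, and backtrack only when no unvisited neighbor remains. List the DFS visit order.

Visit RT
RT → TJ
TJ → WF
WF → TT
TT → IB
IB → PJ
PJ → MM
MM → NT
NT → EH
NT → AN
MM → NR
MM → DX
WF → TK

RT → TJ → WF → TT → IB → PJ → MM → NT → EH → AN → NR → DX → TK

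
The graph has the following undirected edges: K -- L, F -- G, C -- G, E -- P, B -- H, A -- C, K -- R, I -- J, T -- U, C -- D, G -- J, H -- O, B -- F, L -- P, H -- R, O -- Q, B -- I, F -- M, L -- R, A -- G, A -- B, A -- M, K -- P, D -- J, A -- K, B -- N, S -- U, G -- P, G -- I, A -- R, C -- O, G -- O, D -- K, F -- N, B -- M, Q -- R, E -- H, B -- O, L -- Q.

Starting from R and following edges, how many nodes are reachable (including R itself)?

BFS from R visits: R, A, H, K, L, Q, B, C, G, M, E, O, D, P, F, I, N, J
Reachable nodes: 18 of 21 total.

18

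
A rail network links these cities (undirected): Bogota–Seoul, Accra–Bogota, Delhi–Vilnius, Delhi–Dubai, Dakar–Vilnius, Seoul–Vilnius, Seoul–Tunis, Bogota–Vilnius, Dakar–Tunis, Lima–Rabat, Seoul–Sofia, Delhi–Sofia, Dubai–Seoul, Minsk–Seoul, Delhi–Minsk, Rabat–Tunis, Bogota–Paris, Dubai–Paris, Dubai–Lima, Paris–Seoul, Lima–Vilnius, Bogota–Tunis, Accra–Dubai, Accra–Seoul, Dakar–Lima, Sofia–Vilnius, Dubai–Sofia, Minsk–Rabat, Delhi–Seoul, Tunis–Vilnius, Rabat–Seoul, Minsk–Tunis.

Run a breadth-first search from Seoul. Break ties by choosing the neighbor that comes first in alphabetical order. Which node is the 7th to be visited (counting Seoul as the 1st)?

Paris

Visit Seoul; enqueue Accra, Bogota, Delhi, Dubai, Minsk, Paris, Rabat, Sofia, Tunis, Vilnius → queue [Accra, Bogota, Delhi, Dubai, Minsk, Paris, Rabat, Sofia, Tunis, Vilnius]
Visit Accra → queue [Bogota, Delhi, Dubai, Minsk, Paris, Rabat, Sofia, Tunis, Vilnius]
Visit Bogota → queue [Delhi, Dubai, Minsk, Paris, Rabat, Sofia, Tunis, Vilnius]
Visit Delhi → queue [Dubai, Minsk, Paris, Rabat, Sofia, Tunis, Vilnius]
Visit Dubai; enqueue Lima → queue [Minsk, Paris, Rabat, Sofia, Tunis, Vilnius, Lima]
Visit Minsk → queue [Paris, Rabat, Sofia, Tunis, Vilnius, Lima]
Visit Paris → queue [Rabat, Sofia, Tunis, Vilnius, Lima]
Visit Rabat → queue [Sofia, Tunis, Vilnius, Lima]
Visit Sofia → queue [Tunis, Vilnius, Lima]
Visit Tunis; enqueue Dakar → queue [Vilnius, Lima, Dakar]
Visit Vilnius → queue [Lima, Dakar]
Visit Lima → queue [Dakar]
Visit Dakar → queue []

Visit order: Seoul, Accra, Bogota, Delhi, Dubai, Minsk, Paris, Rabat, Sofia, Tunis, Vilnius, Lima, Dakar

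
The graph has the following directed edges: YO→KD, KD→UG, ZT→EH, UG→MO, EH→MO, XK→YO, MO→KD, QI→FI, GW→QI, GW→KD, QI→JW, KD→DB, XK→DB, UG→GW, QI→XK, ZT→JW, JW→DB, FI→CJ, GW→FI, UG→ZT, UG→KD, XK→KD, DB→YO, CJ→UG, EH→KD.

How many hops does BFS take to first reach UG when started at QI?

3

Level 0: QI
Level 1: FI, JW, XK
Level 2: CJ, DB, KD, YO
Level 3: UG
Level 4: GW, MO, ZT
Level 5: EH
UG first appears at level 3.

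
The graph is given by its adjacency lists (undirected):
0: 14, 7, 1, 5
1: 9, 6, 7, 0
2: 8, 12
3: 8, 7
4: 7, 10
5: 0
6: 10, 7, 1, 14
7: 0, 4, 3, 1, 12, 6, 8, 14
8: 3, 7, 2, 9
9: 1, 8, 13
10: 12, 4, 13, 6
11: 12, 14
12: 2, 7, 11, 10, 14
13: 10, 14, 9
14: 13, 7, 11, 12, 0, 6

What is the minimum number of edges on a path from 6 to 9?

2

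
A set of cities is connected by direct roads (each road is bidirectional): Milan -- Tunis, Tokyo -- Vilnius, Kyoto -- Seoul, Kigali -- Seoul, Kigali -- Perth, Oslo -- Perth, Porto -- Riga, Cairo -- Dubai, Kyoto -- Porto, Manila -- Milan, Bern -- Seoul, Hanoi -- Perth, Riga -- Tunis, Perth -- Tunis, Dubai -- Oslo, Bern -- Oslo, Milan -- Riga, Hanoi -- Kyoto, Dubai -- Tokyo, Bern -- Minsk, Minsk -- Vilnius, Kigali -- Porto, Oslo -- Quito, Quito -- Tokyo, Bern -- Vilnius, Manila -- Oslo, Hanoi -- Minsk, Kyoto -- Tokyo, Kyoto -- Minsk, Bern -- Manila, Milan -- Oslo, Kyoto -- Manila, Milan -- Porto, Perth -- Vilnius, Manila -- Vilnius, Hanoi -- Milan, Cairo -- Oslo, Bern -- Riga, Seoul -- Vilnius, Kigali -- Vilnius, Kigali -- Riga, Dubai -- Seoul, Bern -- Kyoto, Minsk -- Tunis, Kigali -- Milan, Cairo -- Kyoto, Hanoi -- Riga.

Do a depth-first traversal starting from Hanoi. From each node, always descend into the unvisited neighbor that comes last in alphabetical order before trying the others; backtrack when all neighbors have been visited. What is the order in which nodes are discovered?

Hanoi Riga Tunis Perth Vilnius Tokyo Quito Oslo Milan Porto Kyoto Seoul Kigali Dubai Cairo Bern Minsk Manila

Visit Hanoi
Hanoi → Riga
Riga → Tunis
Tunis → Perth
Perth → Vilnius
Vilnius → Tokyo
Tokyo → Quito
Quito → Oslo
Oslo → Milan
Milan → Porto
Porto → Kyoto
Kyoto → Seoul
Seoul → Kigali
Seoul → Dubai
Dubai → Cairo
Seoul → Bern
Bern → Minsk
Bern → Manila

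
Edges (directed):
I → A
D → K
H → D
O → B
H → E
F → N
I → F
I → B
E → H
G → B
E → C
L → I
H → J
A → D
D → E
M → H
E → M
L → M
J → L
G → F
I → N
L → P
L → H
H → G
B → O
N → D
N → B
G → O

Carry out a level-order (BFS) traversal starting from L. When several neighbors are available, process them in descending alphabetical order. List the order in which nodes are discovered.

L, P, M, I, H, N, F, B, A, J, G, E, D, O, C, K

Visit L; enqueue P, M, I, H → queue [P, M, I, H]
Visit P → queue [M, I, H]
Visit M → queue [I, H]
Visit I; enqueue N, F, B, A → queue [H, N, F, B, A]
Visit H; enqueue J, G, E, D → queue [N, F, B, A, J, G, E, D]
Visit N → queue [F, B, A, J, G, E, D]
Visit F → queue [B, A, J, G, E, D]
Visit B; enqueue O → queue [A, J, G, E, D, O]
Visit A → queue [J, G, E, D, O]
Visit J → queue [G, E, D, O]
Visit G → queue [E, D, O]
Visit E; enqueue C → queue [D, O, C]
Visit D; enqueue K → queue [O, C, K]
Visit O → queue [C, K]
Visit C → queue [K]
Visit K → queue []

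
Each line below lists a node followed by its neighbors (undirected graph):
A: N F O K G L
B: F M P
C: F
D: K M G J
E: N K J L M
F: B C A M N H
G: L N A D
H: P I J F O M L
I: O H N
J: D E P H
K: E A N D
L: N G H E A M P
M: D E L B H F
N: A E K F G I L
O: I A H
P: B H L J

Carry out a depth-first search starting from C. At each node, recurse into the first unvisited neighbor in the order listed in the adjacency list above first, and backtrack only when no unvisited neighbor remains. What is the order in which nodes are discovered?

C → F → B → M → D → K → E → N → A → O → I → H → P → L → G → J

Visit C
C → F
F → B
B → M
M → D
D → K
K → E
E → N
N → A
A → O
O → I
I → H
H → P
P → L
L → G
P → J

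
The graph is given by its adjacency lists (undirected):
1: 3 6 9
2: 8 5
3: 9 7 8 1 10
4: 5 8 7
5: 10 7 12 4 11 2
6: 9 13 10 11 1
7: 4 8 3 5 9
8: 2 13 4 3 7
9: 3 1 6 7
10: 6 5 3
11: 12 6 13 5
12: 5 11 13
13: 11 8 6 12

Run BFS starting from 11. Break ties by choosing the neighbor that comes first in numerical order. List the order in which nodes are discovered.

Visit 11; enqueue 5, 6, 12, 13 → queue [5, 6, 12, 13]
Visit 5; enqueue 2, 4, 7, 10 → queue [6, 12, 13, 2, 4, 7, 10]
Visit 6; enqueue 1, 9 → queue [12, 13, 2, 4, 7, 10, 1, 9]
Visit 12 → queue [13, 2, 4, 7, 10, 1, 9]
Visit 13; enqueue 8 → queue [2, 4, 7, 10, 1, 9, 8]
Visit 2 → queue [4, 7, 10, 1, 9, 8]
Visit 4 → queue [7, 10, 1, 9, 8]
Visit 7; enqueue 3 → queue [10, 1, 9, 8, 3]
Visit 10 → queue [1, 9, 8, 3]
Visit 1 → queue [9, 8, 3]
Visit 9 → queue [8, 3]
Visit 8 → queue [3]
Visit 3 → queue []

11 → 5 → 6 → 12 → 13 → 2 → 4 → 7 → 10 → 1 → 9 → 8 → 3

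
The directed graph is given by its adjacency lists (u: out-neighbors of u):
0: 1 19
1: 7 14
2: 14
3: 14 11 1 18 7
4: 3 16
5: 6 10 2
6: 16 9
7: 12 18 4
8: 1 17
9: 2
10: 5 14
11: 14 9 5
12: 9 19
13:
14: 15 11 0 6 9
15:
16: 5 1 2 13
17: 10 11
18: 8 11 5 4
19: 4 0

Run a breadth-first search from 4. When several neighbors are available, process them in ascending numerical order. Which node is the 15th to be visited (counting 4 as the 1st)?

6

Visit 4; enqueue 3, 16 → queue [3, 16]
Visit 3; enqueue 1, 7, 11, 14, 18 → queue [16, 1, 7, 11, 14, 18]
Visit 16; enqueue 2, 5, 13 → queue [1, 7, 11, 14, 18, 2, 5, 13]
Visit 1 → queue [7, 11, 14, 18, 2, 5, 13]
Visit 7; enqueue 12 → queue [11, 14, 18, 2, 5, 13, 12]
Visit 11; enqueue 9 → queue [14, 18, 2, 5, 13, 12, 9]
Visit 14; enqueue 0, 6, 15 → queue [18, 2, 5, 13, 12, 9, 0, 6, 15]
Visit 18; enqueue 8 → queue [2, 5, 13, 12, 9, 0, 6, 15, 8]
Visit 2 → queue [5, 13, 12, 9, 0, 6, 15, 8]
Visit 5; enqueue 10 → queue [13, 12, 9, 0, 6, 15, 8, 10]
Visit 13 → queue [12, 9, 0, 6, 15, 8, 10]
Visit 12; enqueue 19 → queue [9, 0, 6, 15, 8, 10, 19]
Visit 9 → queue [0, 6, 15, 8, 10, 19]
Visit 0 → queue [6, 15, 8, 10, 19]
Visit 6 → queue [15, 8, 10, 19]
Visit 15 → queue [8, 10, 19]
Visit 8; enqueue 17 → queue [10, 19, 17]
Visit 10 → queue [19, 17]
Visit 19 → queue [17]
Visit 17 → queue []

Visit order: 4, 3, 16, 1, 7, 11, 14, 18, 2, 5, 13, 12, 9, 0, 6, 15, 8, 10, 19, 17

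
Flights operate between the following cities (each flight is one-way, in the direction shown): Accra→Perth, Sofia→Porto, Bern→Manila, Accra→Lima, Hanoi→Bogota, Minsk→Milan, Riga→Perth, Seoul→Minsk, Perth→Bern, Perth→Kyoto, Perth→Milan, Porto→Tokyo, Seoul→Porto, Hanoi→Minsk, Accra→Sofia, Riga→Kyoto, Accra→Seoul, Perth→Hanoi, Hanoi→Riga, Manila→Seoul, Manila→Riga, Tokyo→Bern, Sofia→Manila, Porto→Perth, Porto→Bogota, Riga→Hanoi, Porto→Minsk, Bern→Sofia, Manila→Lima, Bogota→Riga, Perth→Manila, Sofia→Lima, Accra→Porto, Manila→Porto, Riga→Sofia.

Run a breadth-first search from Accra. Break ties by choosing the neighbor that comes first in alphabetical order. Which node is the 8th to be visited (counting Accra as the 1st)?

Visit Accra; enqueue Lima, Perth, Porto, Seoul, Sofia → queue [Lima, Perth, Porto, Seoul, Sofia]
Visit Lima → queue [Perth, Porto, Seoul, Sofia]
Visit Perth; enqueue Bern, Hanoi, Kyoto, Manila, Milan → queue [Porto, Seoul, Sofia, Bern, Hanoi, Kyoto, Manila, Milan]
Visit Porto; enqueue Bogota, Minsk, Tokyo → queue [Seoul, Sofia, Bern, Hanoi, Kyoto, Manila, Milan, Bogota, Minsk, Tokyo]
Visit Seoul → queue [Sofia, Bern, Hanoi, Kyoto, Manila, Milan, Bogota, Minsk, Tokyo]
Visit Sofia → queue [Bern, Hanoi, Kyoto, Manila, Milan, Bogota, Minsk, Tokyo]
Visit Bern → queue [Hanoi, Kyoto, Manila, Milan, Bogota, Minsk, Tokyo]
Visit Hanoi; enqueue Riga → queue [Kyoto, Manila, Milan, Bogota, Minsk, Tokyo, Riga]
Visit Kyoto → queue [Manila, Milan, Bogota, Minsk, Tokyo, Riga]
Visit Manila → queue [Milan, Bogota, Minsk, Tokyo, Riga]
Visit Milan → queue [Bogota, Minsk, Tokyo, Riga]
Visit Bogota → queue [Minsk, Tokyo, Riga]
Visit Minsk → queue [Tokyo, Riga]
Visit Tokyo → queue [Riga]
Visit Riga → queue []

Visit order: Accra, Lima, Perth, Porto, Seoul, Sofia, Bern, Hanoi, Kyoto, Manila, Milan, Bogota, Minsk, Tokyo, Riga

Hanoi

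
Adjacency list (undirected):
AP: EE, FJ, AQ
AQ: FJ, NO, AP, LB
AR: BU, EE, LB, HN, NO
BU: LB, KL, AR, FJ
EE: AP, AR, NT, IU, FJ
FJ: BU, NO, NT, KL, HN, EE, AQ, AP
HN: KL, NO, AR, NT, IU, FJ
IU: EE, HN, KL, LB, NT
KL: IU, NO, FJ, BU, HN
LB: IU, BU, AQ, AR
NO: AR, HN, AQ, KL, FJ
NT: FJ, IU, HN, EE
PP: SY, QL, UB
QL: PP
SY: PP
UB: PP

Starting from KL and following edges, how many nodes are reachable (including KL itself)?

12

BFS from KL visits: KL, IU, NO, FJ, BU, HN, EE, LB, NT, AR, AQ, AP
Reachable nodes: 12 of 16 total.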